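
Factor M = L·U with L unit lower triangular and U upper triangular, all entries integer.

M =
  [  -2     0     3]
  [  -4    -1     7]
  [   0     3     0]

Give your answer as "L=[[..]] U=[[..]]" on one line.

L=[[1,0,0],[2,1,0],[0,-3,1]] U=[[-2,0,3],[0,-1,1],[0,0,3]]

  r1 -= 2·r0 → [0,-1,1]
  r2 -= 0·r0 → [0,3,0]
  r2 -= -3·r1 → [0,0,3]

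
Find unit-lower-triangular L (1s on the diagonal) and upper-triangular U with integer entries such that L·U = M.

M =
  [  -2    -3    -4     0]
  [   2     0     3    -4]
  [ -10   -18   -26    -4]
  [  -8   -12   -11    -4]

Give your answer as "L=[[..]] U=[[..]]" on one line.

L=[[1,0,0,0],[-1,1,0,0],[5,1,1,0],[4,0,-1,1]] U=[[-2,-3,-4,0],[0,-3,-1,-4],[0,0,-5,0],[0,0,0,-4]]

  R1 -= -1·R0 → [0,-3,-1,-4]
  R2 -= 5·R0 → [0,-3,-6,-4]
  R3 -= 4·R0 → [0,0,5,-4]
  R2 -= 1·R1 → [0,0,-5,0]
  R3 -= 0·R1 → [0,0,5,-4]
  R3 -= -1·R2 → [0,0,0,-4]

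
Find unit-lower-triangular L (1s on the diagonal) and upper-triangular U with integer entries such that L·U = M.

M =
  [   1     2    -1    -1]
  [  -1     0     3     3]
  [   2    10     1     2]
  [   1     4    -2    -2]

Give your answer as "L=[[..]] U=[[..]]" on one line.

  R1 -= -1·R0 → [0,2,2,2]
  R2 -= 2·R0 → [0,6,3,4]
  R3 -= 1·R0 → [0,2,-1,-1]
  R2 -= 3·R1 → [0,0,-3,-2]
  R3 -= 1·R1 → [0,0,-3,-3]
  R3 -= 1·R2 → [0,0,0,-1]

L=[[1,0,0,0],[-1,1,0,0],[2,3,1,0],[1,1,1,1]] U=[[1,2,-1,-1],[0,2,2,2],[0,0,-3,-2],[0,0,0,-1]]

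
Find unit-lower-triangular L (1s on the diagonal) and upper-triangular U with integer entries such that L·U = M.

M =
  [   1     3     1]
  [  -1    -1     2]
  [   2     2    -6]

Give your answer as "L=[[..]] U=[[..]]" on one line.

L=[[1,0,0],[-1,1,0],[2,-2,1]] U=[[1,3,1],[0,2,3],[0,0,-2]]

  R1 -= -1·R0 → [0,2,3]
  R2 -= 2·R0 → [0,-4,-8]
  R2 -= -2·R1 → [0,0,-2]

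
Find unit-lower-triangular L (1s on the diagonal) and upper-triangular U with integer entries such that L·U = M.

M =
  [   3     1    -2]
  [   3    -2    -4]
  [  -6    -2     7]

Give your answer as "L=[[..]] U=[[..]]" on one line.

  r1 -= 1·r0 → [0,-3,-2]
  r2 -= -2·r0 → [0,0,3]
  r2 -= 0·r1 → [0,0,3]

L=[[1,0,0],[1,1,0],[-2,0,1]] U=[[3,1,-2],[0,-3,-2],[0,0,3]]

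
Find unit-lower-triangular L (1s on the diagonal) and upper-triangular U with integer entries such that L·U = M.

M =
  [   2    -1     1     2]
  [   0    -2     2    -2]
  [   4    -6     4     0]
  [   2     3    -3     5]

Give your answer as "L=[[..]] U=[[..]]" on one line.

  row1 -= 0·row0 → [0,-2,2,-2]
  row2 -= 2·row0 → [0,-4,2,-4]
  row3 -= 1·row0 → [0,4,-4,3]
  row2 -= 2·row1 → [0,0,-2,0]
  row3 -= -2·row1 → [0,0,0,-1]
  row3 -= 0·row2 → [0,0,0,-1]

L=[[1,0,0,0],[0,1,0,0],[2,2,1,0],[1,-2,0,1]] U=[[2,-1,1,2],[0,-2,2,-2],[0,0,-2,0],[0,0,0,-1]]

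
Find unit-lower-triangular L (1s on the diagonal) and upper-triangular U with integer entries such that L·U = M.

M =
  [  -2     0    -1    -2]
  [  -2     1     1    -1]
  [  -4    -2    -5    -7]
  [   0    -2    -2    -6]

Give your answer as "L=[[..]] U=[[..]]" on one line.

  row1 -= 1·row0 → [0,1,2,1]
  row2 -= 2·row0 → [0,-2,-3,-3]
  row3 -= 0·row0 → [0,-2,-2,-6]
  row2 -= -2·row1 → [0,0,1,-1]
  row3 -= -2·row1 → [0,0,2,-4]
  row3 -= 2·row2 → [0,0,0,-2]

L=[[1,0,0,0],[1,1,0,0],[2,-2,1,0],[0,-2,2,1]] U=[[-2,0,-1,-2],[0,1,2,1],[0,0,1,-1],[0,0,0,-2]]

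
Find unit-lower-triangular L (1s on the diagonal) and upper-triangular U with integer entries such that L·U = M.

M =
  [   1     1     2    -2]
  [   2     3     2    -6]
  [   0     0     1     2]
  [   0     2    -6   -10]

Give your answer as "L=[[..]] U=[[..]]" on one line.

  R1 -= 2·R0 → [0,1,-2,-2]
  R2 -= 0·R0 → [0,0,1,2]
  R3 -= 0·R0 → [0,2,-6,-10]
  R2 -= 0·R1 → [0,0,1,2]
  R3 -= 2·R1 → [0,0,-2,-6]
  R3 -= -2·R2 → [0,0,0,-2]

L=[[1,0,0,0],[2,1,0,0],[0,0,1,0],[0,2,-2,1]] U=[[1,1,2,-2],[0,1,-2,-2],[0,0,1,2],[0,0,0,-2]]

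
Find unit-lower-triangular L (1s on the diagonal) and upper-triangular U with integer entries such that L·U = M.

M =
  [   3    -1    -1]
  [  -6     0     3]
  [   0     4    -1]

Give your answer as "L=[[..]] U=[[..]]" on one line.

L=[[1,0,0],[-2,1,0],[0,-2,1]] U=[[3,-1,-1],[0,-2,1],[0,0,1]]

  R1 -= -2·R0 → [0,-2,1]
  R2 -= 0·R0 → [0,4,-1]
  R2 -= -2·R1 → [0,0,1]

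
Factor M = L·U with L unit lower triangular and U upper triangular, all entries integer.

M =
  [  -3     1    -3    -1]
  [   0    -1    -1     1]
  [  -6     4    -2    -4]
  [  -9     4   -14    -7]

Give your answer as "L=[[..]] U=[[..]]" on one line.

L=[[1,0,0,0],[0,1,0,0],[2,-2,1,0],[3,-1,-3,1]] U=[[-3,1,-3,-1],[0,-1,-1,1],[0,0,2,0],[0,0,0,-3]]

  R1 -= 0·R0 → [0,-1,-1,1]
  R2 -= 2·R0 → [0,2,4,-2]
  R3 -= 3·R0 → [0,1,-5,-4]
  R2 -= -2·R1 → [0,0,2,0]
  R3 -= -1·R1 → [0,0,-6,-3]
  R3 -= -3·R2 → [0,0,0,-3]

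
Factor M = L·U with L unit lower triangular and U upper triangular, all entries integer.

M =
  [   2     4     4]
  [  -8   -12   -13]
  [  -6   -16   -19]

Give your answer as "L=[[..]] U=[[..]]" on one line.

L=[[1,0,0],[-4,1,0],[-3,-1,1]] U=[[2,4,4],[0,4,3],[0,0,-4]]

  row1 -= -4·row0 → [0,4,3]
  row2 -= -3·row0 → [0,-4,-7]
  row2 -= -1·row1 → [0,0,-4]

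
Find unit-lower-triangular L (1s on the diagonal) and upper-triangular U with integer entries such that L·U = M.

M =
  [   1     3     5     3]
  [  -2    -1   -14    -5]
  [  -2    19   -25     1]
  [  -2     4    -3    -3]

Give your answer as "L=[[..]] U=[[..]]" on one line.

  row1 -= -2·row0 → [0,5,-4,1]
  row2 -= -2·row0 → [0,25,-15,7]
  row3 -= -2·row0 → [0,10,7,3]
  row2 -= 5·row1 → [0,0,5,2]
  row3 -= 2·row1 → [0,0,15,1]
  row3 -= 3·row2 → [0,0,0,-5]

L=[[1,0,0,0],[-2,1,0,0],[-2,5,1,0],[-2,2,3,1]] U=[[1,3,5,3],[0,5,-4,1],[0,0,5,2],[0,0,0,-5]]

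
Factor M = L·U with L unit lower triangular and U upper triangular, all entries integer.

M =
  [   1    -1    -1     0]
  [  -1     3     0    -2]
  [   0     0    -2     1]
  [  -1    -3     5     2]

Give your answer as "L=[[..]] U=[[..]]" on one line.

L=[[1,0,0,0],[-1,1,0,0],[0,0,1,0],[-1,-2,-1,1]] U=[[1,-1,-1,0],[0,2,-1,-2],[0,0,-2,1],[0,0,0,-1]]

  row1 -= -1·row0 → [0,2,-1,-2]
  row2 -= 0·row0 → [0,0,-2,1]
  row3 -= -1·row0 → [0,-4,4,2]
  row2 -= 0·row1 → [0,0,-2,1]
  row3 -= -2·row1 → [0,0,2,-2]
  row3 -= -1·row2 → [0,0,0,-1]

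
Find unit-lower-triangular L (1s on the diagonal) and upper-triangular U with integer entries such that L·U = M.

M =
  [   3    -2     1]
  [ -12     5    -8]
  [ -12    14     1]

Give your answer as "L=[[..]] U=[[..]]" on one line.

  row1 -= -4·row0 → [0,-3,-4]
  row2 -= -4·row0 → [0,6,5]
  row2 -= -2·row1 → [0,0,-3]

L=[[1,0,0],[-4,1,0],[-4,-2,1]] U=[[3,-2,1],[0,-3,-4],[0,0,-3]]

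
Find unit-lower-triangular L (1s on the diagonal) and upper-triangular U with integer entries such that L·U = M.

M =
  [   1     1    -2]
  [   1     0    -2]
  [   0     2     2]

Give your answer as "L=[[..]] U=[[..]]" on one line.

L=[[1,0,0],[1,1,0],[0,-2,1]] U=[[1,1,-2],[0,-1,0],[0,0,2]]

  r1 -= 1·r0 → [0,-1,0]
  r2 -= 0·r0 → [0,2,2]
  r2 -= -2·r1 → [0,0,2]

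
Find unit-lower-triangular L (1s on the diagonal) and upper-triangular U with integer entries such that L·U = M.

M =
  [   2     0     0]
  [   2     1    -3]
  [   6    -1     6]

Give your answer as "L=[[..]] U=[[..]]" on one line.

L=[[1,0,0],[1,1,0],[3,-1,1]] U=[[2,0,0],[0,1,-3],[0,0,3]]

  R1 -= 1·R0 → [0,1,-3]
  R2 -= 3·R0 → [0,-1,6]
  R2 -= -1·R1 → [0,0,3]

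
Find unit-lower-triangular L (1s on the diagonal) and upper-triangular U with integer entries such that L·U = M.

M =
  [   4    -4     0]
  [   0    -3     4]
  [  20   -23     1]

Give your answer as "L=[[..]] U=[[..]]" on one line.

L=[[1,0,0],[0,1,0],[5,1,1]] U=[[4,-4,0],[0,-3,4],[0,0,-3]]

  row1 -= 0·row0 → [0,-3,4]
  row2 -= 5·row0 → [0,-3,1]
  row2 -= 1·row1 → [0,0,-3]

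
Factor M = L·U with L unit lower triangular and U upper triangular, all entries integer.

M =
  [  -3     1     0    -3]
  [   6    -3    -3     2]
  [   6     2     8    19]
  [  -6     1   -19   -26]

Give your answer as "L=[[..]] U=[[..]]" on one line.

  R1 -= -2·R0 → [0,-1,-3,-4]
  R2 -= -2·R0 → [0,4,8,13]
  R3 -= 2·R0 → [0,-1,-19,-20]
  R2 -= -4·R1 → [0,0,-4,-3]
  R3 -= 1·R1 → [0,0,-16,-16]
  R3 -= 4·R2 → [0,0,0,-4]

L=[[1,0,0,0],[-2,1,0,0],[-2,-4,1,0],[2,1,4,1]] U=[[-3,1,0,-3],[0,-1,-3,-4],[0,0,-4,-3],[0,0,0,-4]]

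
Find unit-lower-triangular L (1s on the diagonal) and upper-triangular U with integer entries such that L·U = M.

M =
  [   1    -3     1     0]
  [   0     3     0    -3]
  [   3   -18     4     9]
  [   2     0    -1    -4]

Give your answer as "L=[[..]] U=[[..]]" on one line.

  r1 -= 0·r0 → [0,3,0,-3]
  r2 -= 3·r0 → [0,-9,1,9]
  r3 -= 2·r0 → [0,6,-3,-4]
  r2 -= -3·r1 → [0,0,1,0]
  r3 -= 2·r1 → [0,0,-3,2]
  r3 -= -3·r2 → [0,0,0,2]

L=[[1,0,0,0],[0,1,0,0],[3,-3,1,0],[2,2,-3,1]] U=[[1,-3,1,0],[0,3,0,-3],[0,0,1,0],[0,0,0,2]]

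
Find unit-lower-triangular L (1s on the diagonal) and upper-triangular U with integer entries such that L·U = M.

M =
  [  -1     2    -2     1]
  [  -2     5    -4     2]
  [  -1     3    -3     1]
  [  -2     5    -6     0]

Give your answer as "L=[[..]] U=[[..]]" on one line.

L=[[1,0,0,0],[2,1,0,0],[1,1,1,0],[2,1,2,1]] U=[[-1,2,-2,1],[0,1,0,0],[0,0,-1,0],[0,0,0,-2]]

  R1 -= 2·R0 → [0,1,0,0]
  R2 -= 1·R0 → [0,1,-1,0]
  R3 -= 2·R0 → [0,1,-2,-2]
  R2 -= 1·R1 → [0,0,-1,0]
  R3 -= 1·R1 → [0,0,-2,-2]
  R3 -= 2·R2 → [0,0,0,-2]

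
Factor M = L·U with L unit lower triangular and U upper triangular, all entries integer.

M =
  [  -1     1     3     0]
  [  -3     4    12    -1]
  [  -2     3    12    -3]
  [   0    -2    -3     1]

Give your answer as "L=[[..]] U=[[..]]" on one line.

  r1 -= 3·r0 → [0,1,3,-1]
  r2 -= 2·r0 → [0,1,6,-3]
  r3 -= 0·r0 → [0,-2,-3,1]
  r2 -= 1·r1 → [0,0,3,-2]
  r3 -= -2·r1 → [0,0,3,-1]
  r3 -= 1·r2 → [0,0,0,1]

L=[[1,0,0,0],[3,1,0,0],[2,1,1,0],[0,-2,1,1]] U=[[-1,1,3,0],[0,1,3,-1],[0,0,3,-2],[0,0,0,1]]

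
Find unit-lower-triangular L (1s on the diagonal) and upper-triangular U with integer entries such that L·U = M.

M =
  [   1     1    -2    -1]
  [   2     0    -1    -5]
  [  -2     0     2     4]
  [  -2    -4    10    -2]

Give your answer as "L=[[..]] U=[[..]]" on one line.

L=[[1,0,0,0],[2,1,0,0],[-2,-1,1,0],[-2,1,3,1]] U=[[1,1,-2,-1],[0,-2,3,-3],[0,0,1,-1],[0,0,0,2]]

  row1 -= 2·row0 → [0,-2,3,-3]
  row2 -= -2·row0 → [0,2,-2,2]
  row3 -= -2·row0 → [0,-2,6,-4]
  row2 -= -1·row1 → [0,0,1,-1]
  row3 -= 1·row1 → [0,0,3,-1]
  row3 -= 3·row2 → [0,0,0,2]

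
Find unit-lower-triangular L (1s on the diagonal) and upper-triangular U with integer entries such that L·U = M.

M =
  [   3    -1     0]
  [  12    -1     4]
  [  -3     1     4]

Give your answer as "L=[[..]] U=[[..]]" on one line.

L=[[1,0,0],[4,1,0],[-1,0,1]] U=[[3,-1,0],[0,3,4],[0,0,4]]

  R1 -= 4·R0 → [0,3,4]
  R2 -= -1·R0 → [0,0,4]
  R2 -= 0·R1 → [0,0,4]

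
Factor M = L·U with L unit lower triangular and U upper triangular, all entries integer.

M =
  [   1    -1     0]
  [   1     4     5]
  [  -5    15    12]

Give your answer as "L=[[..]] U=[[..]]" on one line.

  row1 -= 1·row0 → [0,5,5]
  row2 -= -5·row0 → [0,10,12]
  row2 -= 2·row1 → [0,0,2]

L=[[1,0,0],[1,1,0],[-5,2,1]] U=[[1,-1,0],[0,5,5],[0,0,2]]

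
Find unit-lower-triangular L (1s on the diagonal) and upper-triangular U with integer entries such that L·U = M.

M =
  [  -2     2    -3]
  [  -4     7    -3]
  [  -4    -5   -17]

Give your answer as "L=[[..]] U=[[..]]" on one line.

  R1 -= 2·R0 → [0,3,3]
  R2 -= 2·R0 → [0,-9,-11]
  R2 -= -3·R1 → [0,0,-2]

L=[[1,0,0],[2,1,0],[2,-3,1]] U=[[-2,2,-3],[0,3,3],[0,0,-2]]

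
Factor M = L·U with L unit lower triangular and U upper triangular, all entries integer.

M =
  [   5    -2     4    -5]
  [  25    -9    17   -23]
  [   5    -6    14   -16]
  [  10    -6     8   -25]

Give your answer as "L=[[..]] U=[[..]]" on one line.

  R1 -= 5·R0 → [0,1,-3,2]
  R2 -= 1·R0 → [0,-4,10,-11]
  R3 -= 2·R0 → [0,-2,0,-15]
  R2 -= -4·R1 → [0,0,-2,-3]
  R3 -= -2·R1 → [0,0,-6,-11]
  R3 -= 3·R2 → [0,0,0,-2]

L=[[1,0,0,0],[5,1,0,0],[1,-4,1,0],[2,-2,3,1]] U=[[5,-2,4,-5],[0,1,-3,2],[0,0,-2,-3],[0,0,0,-2]]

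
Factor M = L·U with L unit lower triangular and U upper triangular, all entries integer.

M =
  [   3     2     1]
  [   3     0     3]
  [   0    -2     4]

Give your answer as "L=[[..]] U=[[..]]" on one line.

L=[[1,0,0],[1,1,0],[0,1,1]] U=[[3,2,1],[0,-2,2],[0,0,2]]

  r1 -= 1·r0 → [0,-2,2]
  r2 -= 0·r0 → [0,-2,4]
  r2 -= 1·r1 → [0,0,2]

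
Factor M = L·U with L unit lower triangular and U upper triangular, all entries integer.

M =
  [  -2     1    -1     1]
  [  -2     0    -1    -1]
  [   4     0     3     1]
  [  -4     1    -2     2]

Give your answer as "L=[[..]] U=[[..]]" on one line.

  r1 -= 1·r0 → [0,-1,0,-2]
  r2 -= -2·r0 → [0,2,1,3]
  r3 -= 2·r0 → [0,-1,0,0]
  r2 -= -2·r1 → [0,0,1,-1]
  r3 -= 1·r1 → [0,0,0,2]
  r3 -= 0·r2 → [0,0,0,2]

L=[[1,0,0,0],[1,1,0,0],[-2,-2,1,0],[2,1,0,1]] U=[[-2,1,-1,1],[0,-1,0,-2],[0,0,1,-1],[0,0,0,2]]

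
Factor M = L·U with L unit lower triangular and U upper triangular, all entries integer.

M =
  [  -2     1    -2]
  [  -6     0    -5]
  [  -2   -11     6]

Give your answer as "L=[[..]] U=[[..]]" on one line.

  row1 -= 3·row0 → [0,-3,1]
  row2 -= 1·row0 → [0,-12,8]
  row2 -= 4·row1 → [0,0,4]

L=[[1,0,0],[3,1,0],[1,4,1]] U=[[-2,1,-2],[0,-3,1],[0,0,4]]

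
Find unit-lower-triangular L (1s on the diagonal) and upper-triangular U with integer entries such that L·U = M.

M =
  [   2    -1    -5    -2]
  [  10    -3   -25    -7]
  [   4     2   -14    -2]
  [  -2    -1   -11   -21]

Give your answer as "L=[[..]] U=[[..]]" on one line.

  row1 -= 5·row0 → [0,2,0,3]
  row2 -= 2·row0 → [0,4,-4,2]
  row3 -= -1·row0 → [0,-2,-16,-23]
  row2 -= 2·row1 → [0,0,-4,-4]
  row3 -= -1·row1 → [0,0,-16,-20]
  row3 -= 4·row2 → [0,0,0,-4]

L=[[1,0,0,0],[5,1,0,0],[2,2,1,0],[-1,-1,4,1]] U=[[2,-1,-5,-2],[0,2,0,3],[0,0,-4,-4],[0,0,0,-4]]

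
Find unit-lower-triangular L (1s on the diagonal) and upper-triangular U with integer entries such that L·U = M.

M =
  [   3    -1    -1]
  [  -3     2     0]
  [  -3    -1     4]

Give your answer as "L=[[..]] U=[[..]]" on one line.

  R1 -= -1·R0 → [0,1,-1]
  R2 -= -1·R0 → [0,-2,3]
  R2 -= -2·R1 → [0,0,1]

L=[[1,0,0],[-1,1,0],[-1,-2,1]] U=[[3,-1,-1],[0,1,-1],[0,0,1]]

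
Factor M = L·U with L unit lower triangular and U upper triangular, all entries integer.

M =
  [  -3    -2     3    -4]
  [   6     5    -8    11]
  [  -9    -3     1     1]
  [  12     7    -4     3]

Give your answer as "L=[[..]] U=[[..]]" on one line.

  r1 -= -2·r0 → [0,1,-2,3]
  r2 -= 3·r0 → [0,3,-8,13]
  r3 -= -4·r0 → [0,-1,8,-13]
  r2 -= 3·r1 → [0,0,-2,4]
  r3 -= -1·r1 → [0,0,6,-10]
  r3 -= -3·r2 → [0,0,0,2]

L=[[1,0,0,0],[-2,1,0,0],[3,3,1,0],[-4,-1,-3,1]] U=[[-3,-2,3,-4],[0,1,-2,3],[0,0,-2,4],[0,0,0,2]]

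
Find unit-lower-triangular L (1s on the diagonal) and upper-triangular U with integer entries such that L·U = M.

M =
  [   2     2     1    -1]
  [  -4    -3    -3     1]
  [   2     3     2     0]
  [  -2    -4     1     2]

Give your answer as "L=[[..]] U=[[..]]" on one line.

L=[[1,0,0,0],[-2,1,0,0],[1,1,1,0],[-1,-2,0,1]] U=[[2,2,1,-1],[0,1,-1,-1],[0,0,2,2],[0,0,0,-1]]

  R1 -= -2·R0 → [0,1,-1,-1]
  R2 -= 1·R0 → [0,1,1,1]
  R3 -= -1·R0 → [0,-2,2,1]
  R2 -= 1·R1 → [0,0,2,2]
  R3 -= -2·R1 → [0,0,0,-1]
  R3 -= 0·R2 → [0,0,0,-1]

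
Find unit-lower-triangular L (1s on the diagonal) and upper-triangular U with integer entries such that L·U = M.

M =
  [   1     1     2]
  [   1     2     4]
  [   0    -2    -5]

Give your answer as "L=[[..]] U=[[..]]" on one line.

L=[[1,0,0],[1,1,0],[0,-2,1]] U=[[1,1,2],[0,1,2],[0,0,-1]]

  r1 -= 1·r0 → [0,1,2]
  r2 -= 0·r0 → [0,-2,-5]
  r2 -= -2·r1 → [0,0,-1]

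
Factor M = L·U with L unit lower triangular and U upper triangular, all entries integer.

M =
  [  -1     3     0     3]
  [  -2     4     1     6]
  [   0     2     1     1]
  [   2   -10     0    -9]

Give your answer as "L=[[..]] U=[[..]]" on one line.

  r1 -= 2·r0 → [0,-2,1,0]
  r2 -= 0·r0 → [0,2,1,1]
  r3 -= -2·r0 → [0,-4,0,-3]
  r2 -= -1·r1 → [0,0,2,1]
  r3 -= 2·r1 → [0,0,-2,-3]
  r3 -= -1·r2 → [0,0,0,-2]

L=[[1,0,0,0],[2,1,0,0],[0,-1,1,0],[-2,2,-1,1]] U=[[-1,3,0,3],[0,-2,1,0],[0,0,2,1],[0,0,0,-2]]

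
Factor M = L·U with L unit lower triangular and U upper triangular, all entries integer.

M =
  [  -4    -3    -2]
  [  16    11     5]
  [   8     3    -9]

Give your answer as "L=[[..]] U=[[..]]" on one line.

L=[[1,0,0],[-4,1,0],[-2,3,1]] U=[[-4,-3,-2],[0,-1,-3],[0,0,-4]]

  r1 -= -4·r0 → [0,-1,-3]
  r2 -= -2·r0 → [0,-3,-13]
  r2 -= 3·r1 → [0,0,-4]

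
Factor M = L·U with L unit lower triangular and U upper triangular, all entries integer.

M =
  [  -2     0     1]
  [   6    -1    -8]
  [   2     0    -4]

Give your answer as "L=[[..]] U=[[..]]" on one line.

  R1 -= -3·R0 → [0,-1,-5]
  R2 -= -1·R0 → [0,0,-3]
  R2 -= 0·R1 → [0,0,-3]

L=[[1,0,0],[-3,1,0],[-1,0,1]] U=[[-2,0,1],[0,-1,-5],[0,0,-3]]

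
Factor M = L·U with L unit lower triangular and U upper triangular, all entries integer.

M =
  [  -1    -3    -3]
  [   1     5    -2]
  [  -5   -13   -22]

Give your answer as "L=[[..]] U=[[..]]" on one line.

L=[[1,0,0],[-1,1,0],[5,1,1]] U=[[-1,-3,-3],[0,2,-5],[0,0,-2]]

  row1 -= -1·row0 → [0,2,-5]
  row2 -= 5·row0 → [0,2,-7]
  row2 -= 1·row1 → [0,0,-2]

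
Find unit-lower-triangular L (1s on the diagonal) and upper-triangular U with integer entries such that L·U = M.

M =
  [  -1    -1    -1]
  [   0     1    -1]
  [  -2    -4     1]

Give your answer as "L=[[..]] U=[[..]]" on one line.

  row1 -= 0·row0 → [0,1,-1]
  row2 -= 2·row0 → [0,-2,3]
  row2 -= -2·row1 → [0,0,1]

L=[[1,0,0],[0,1,0],[2,-2,1]] U=[[-1,-1,-1],[0,1,-1],[0,0,1]]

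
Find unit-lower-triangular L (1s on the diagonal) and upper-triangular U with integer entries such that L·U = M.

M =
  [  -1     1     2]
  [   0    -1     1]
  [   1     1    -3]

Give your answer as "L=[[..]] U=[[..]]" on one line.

  r1 -= 0·r0 → [0,-1,1]
  r2 -= -1·r0 → [0,2,-1]
  r2 -= -2·r1 → [0,0,1]

L=[[1,0,0],[0,1,0],[-1,-2,1]] U=[[-1,1,2],[0,-1,1],[0,0,1]]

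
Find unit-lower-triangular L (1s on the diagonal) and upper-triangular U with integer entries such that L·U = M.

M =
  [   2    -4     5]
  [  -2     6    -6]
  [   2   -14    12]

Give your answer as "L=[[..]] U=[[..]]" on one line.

  R1 -= -1·R0 → [0,2,-1]
  R2 -= 1·R0 → [0,-10,7]
  R2 -= -5·R1 → [0,0,2]

L=[[1,0,0],[-1,1,0],[1,-5,1]] U=[[2,-4,5],[0,2,-1],[0,0,2]]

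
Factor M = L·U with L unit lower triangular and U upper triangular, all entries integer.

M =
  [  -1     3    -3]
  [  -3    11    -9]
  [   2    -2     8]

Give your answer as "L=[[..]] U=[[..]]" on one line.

L=[[1,0,0],[3,1,0],[-2,2,1]] U=[[-1,3,-3],[0,2,0],[0,0,2]]

  R1 -= 3·R0 → [0,2,0]
  R2 -= -2·R0 → [0,4,2]
  R2 -= 2·R1 → [0,0,2]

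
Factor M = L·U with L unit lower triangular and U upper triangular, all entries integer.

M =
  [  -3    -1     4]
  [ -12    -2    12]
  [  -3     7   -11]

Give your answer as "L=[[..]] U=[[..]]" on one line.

  r1 -= 4·r0 → [0,2,-4]
  r2 -= 1·r0 → [0,8,-15]
  r2 -= 4·r1 → [0,0,1]

L=[[1,0,0],[4,1,0],[1,4,1]] U=[[-3,-1,4],[0,2,-4],[0,0,1]]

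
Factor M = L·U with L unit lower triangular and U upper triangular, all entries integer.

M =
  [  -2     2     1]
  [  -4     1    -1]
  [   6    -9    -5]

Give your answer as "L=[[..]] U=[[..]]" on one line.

L=[[1,0,0],[2,1,0],[-3,1,1]] U=[[-2,2,1],[0,-3,-3],[0,0,1]]

  R1 -= 2·R0 → [0,-3,-3]
  R2 -= -3·R0 → [0,-3,-2]
  R2 -= 1·R1 → [0,0,1]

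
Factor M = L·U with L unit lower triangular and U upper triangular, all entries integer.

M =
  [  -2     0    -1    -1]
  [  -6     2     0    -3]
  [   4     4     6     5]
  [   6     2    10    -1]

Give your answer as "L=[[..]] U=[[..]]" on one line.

  row1 -= 3·row0 → [0,2,3,0]
  row2 -= -2·row0 → [0,4,4,3]
  row3 -= -3·row0 → [0,2,7,-4]
  row2 -= 2·row1 → [0,0,-2,3]
  row3 -= 1·row1 → [0,0,4,-4]
  row3 -= -2·row2 → [0,0,0,2]

L=[[1,0,0,0],[3,1,0,0],[-2,2,1,0],[-3,1,-2,1]] U=[[-2,0,-1,-1],[0,2,3,0],[0,0,-2,3],[0,0,0,2]]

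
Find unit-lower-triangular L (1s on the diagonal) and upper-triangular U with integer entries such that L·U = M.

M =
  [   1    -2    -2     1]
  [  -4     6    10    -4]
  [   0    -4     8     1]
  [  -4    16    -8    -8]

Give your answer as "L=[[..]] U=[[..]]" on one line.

L=[[1,0,0,0],[-4,1,0,0],[0,2,1,0],[-4,-4,-2,1]] U=[[1,-2,-2,1],[0,-2,2,0],[0,0,4,1],[0,0,0,-2]]

  R1 -= -4·R0 → [0,-2,2,0]
  R2 -= 0·R0 → [0,-4,8,1]
  R3 -= -4·R0 → [0,8,-16,-4]
  R2 -= 2·R1 → [0,0,4,1]
  R3 -= -4·R1 → [0,0,-8,-4]
  R3 -= -2·R2 → [0,0,0,-2]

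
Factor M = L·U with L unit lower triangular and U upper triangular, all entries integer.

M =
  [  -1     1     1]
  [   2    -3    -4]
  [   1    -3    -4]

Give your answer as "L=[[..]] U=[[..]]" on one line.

L=[[1,0,0],[-2,1,0],[-1,2,1]] U=[[-1,1,1],[0,-1,-2],[0,0,1]]

  r1 -= -2·r0 → [0,-1,-2]
  r2 -= -1·r0 → [0,-2,-3]
  r2 -= 2·r1 → [0,0,1]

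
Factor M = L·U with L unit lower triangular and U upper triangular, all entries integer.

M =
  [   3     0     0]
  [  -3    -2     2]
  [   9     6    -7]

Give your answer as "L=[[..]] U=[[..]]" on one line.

L=[[1,0,0],[-1,1,0],[3,-3,1]] U=[[3,0,0],[0,-2,2],[0,0,-1]]

  R1 -= -1·R0 → [0,-2,2]
  R2 -= 3·R0 → [0,6,-7]
  R2 -= -3·R1 → [0,0,-1]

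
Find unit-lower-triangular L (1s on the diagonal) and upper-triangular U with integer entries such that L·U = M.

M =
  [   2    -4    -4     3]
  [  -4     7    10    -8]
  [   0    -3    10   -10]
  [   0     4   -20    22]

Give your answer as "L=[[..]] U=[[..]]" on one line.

  R1 -= -2·R0 → [0,-1,2,-2]
  R2 -= 0·R0 → [0,-3,10,-10]
  R3 -= 0·R0 → [0,4,-20,22]
  R2 -= 3·R1 → [0,0,4,-4]
  R3 -= -4·R1 → [0,0,-12,14]
  R3 -= -3·R2 → [0,0,0,2]

L=[[1,0,0,0],[-2,1,0,0],[0,3,1,0],[0,-4,-3,1]] U=[[2,-4,-4,3],[0,-1,2,-2],[0,0,4,-4],[0,0,0,2]]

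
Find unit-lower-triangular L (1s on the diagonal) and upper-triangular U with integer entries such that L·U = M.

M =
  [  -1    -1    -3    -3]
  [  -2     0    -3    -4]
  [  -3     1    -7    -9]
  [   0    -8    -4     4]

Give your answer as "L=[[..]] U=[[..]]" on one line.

L=[[1,0,0,0],[2,1,0,0],[3,2,1,0],[0,-4,-2,1]] U=[[-1,-1,-3,-3],[0,2,3,2],[0,0,-4,-4],[0,0,0,4]]

  R1 -= 2·R0 → [0,2,3,2]
  R2 -= 3·R0 → [0,4,2,0]
  R3 -= 0·R0 → [0,-8,-4,4]
  R2 -= 2·R1 → [0,0,-4,-4]
  R3 -= -4·R1 → [0,0,8,12]
  R3 -= -2·R2 → [0,0,0,4]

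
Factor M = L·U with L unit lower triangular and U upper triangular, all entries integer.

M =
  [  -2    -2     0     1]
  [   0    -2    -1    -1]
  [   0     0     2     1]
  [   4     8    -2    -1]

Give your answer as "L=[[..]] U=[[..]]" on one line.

  R1 -= 0·R0 → [0,-2,-1,-1]
  R2 -= 0·R0 → [0,0,2,1]
  R3 -= -2·R0 → [0,4,-2,1]
  R2 -= 0·R1 → [0,0,2,1]
  R3 -= -2·R1 → [0,0,-4,-1]
  R3 -= -2·R2 → [0,0,0,1]

L=[[1,0,0,0],[0,1,0,0],[0,0,1,0],[-2,-2,-2,1]] U=[[-2,-2,0,1],[0,-2,-1,-1],[0,0,2,1],[0,0,0,1]]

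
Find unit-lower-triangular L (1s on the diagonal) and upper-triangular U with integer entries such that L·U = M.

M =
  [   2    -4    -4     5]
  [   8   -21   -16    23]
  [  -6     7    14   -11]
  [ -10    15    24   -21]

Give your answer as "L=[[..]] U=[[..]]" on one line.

L=[[1,0,0,0],[4,1,0,0],[-3,1,1,0],[-5,1,2,1]] U=[[2,-4,-4,5],[0,-5,0,3],[0,0,2,1],[0,0,0,-1]]

  r1 -= 4·r0 → [0,-5,0,3]
  r2 -= -3·r0 → [0,-5,2,4]
  r3 -= -5·r0 → [0,-5,4,4]
  r2 -= 1·r1 → [0,0,2,1]
  r3 -= 1·r1 → [0,0,4,1]
  r3 -= 2·r2 → [0,0,0,-1]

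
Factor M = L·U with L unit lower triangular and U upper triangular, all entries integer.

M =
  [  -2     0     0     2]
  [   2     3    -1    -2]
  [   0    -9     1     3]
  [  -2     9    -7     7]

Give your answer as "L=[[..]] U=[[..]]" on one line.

  R1 -= -1·R0 → [0,3,-1,0]
  R2 -= 0·R0 → [0,-9,1,3]
  R3 -= 1·R0 → [0,9,-7,5]
  R2 -= -3·R1 → [0,0,-2,3]
  R3 -= 3·R1 → [0,0,-4,5]
  R3 -= 2·R2 → [0,0,0,-1]

L=[[1,0,0,0],[-1,1,0,0],[0,-3,1,0],[1,3,2,1]] U=[[-2,0,0,2],[0,3,-1,0],[0,0,-2,3],[0,0,0,-1]]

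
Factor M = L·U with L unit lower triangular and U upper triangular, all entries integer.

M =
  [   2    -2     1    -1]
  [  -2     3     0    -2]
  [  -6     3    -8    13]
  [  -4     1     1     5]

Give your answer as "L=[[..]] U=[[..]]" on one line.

  r1 -= -1·r0 → [0,1,1,-3]
  r2 -= -3·r0 → [0,-3,-5,10]
  r3 -= -2·r0 → [0,-3,3,3]
  r2 -= -3·r1 → [0,0,-2,1]
  r3 -= -3·r1 → [0,0,6,-6]
  r3 -= -3·r2 → [0,0,0,-3]

L=[[1,0,0,0],[-1,1,0,0],[-3,-3,1,0],[-2,-3,-3,1]] U=[[2,-2,1,-1],[0,1,1,-3],[0,0,-2,1],[0,0,0,-3]]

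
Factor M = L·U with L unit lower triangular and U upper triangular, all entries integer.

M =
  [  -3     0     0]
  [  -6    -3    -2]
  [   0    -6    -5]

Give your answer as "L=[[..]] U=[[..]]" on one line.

L=[[1,0,0],[2,1,0],[0,2,1]] U=[[-3,0,0],[0,-3,-2],[0,0,-1]]

  R1 -= 2·R0 → [0,-3,-2]
  R2 -= 0·R0 → [0,-6,-5]
  R2 -= 2·R1 → [0,0,-1]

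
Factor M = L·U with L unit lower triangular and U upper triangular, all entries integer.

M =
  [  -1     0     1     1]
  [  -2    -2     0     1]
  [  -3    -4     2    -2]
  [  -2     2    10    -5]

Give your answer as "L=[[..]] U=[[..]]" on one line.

  r1 -= 2·r0 → [0,-2,-2,-1]
  r2 -= 3·r0 → [0,-4,-1,-5]
  r3 -= 2·r0 → [0,2,8,-7]
  r2 -= 2·r1 → [0,0,3,-3]
  r3 -= -1·r1 → [0,0,6,-8]
  r3 -= 2·r2 → [0,0,0,-2]

L=[[1,0,0,0],[2,1,0,0],[3,2,1,0],[2,-1,2,1]] U=[[-1,0,1,1],[0,-2,-2,-1],[0,0,3,-3],[0,0,0,-2]]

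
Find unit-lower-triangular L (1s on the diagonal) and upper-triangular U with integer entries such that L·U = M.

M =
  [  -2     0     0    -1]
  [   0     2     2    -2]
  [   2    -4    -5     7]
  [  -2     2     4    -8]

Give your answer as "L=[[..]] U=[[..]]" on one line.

  r1 -= 0·r0 → [0,2,2,-2]
  r2 -= -1·r0 → [0,-4,-5,6]
  r3 -= 1·r0 → [0,2,4,-7]
  r2 -= -2·r1 → [0,0,-1,2]
  r3 -= 1·r1 → [0,0,2,-5]
  r3 -= -2·r2 → [0,0,0,-1]

L=[[1,0,0,0],[0,1,0,0],[-1,-2,1,0],[1,1,-2,1]] U=[[-2,0,0,-1],[0,2,2,-2],[0,0,-1,2],[0,0,0,-1]]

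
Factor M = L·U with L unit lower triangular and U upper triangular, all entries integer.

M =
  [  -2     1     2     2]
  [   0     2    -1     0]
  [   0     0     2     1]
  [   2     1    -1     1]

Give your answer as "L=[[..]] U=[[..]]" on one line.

  R1 -= 0·R0 → [0,2,-1,0]
  R2 -= 0·R0 → [0,0,2,1]
  R3 -= -1·R0 → [0,2,1,3]
  R2 -= 0·R1 → [0,0,2,1]
  R3 -= 1·R1 → [0,0,2,3]
  R3 -= 1·R2 → [0,0,0,2]

L=[[1,0,0,0],[0,1,0,0],[0,0,1,0],[-1,1,1,1]] U=[[-2,1,2,2],[0,2,-1,0],[0,0,2,1],[0,0,0,2]]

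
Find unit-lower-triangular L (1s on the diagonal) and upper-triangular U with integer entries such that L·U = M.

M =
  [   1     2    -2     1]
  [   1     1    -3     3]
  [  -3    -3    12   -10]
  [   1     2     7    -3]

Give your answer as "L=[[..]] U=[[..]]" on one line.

L=[[1,0,0,0],[1,1,0,0],[-3,-3,1,0],[1,0,3,1]] U=[[1,2,-2,1],[0,-1,-1,2],[0,0,3,-1],[0,0,0,-1]]

  r1 -= 1·r0 → [0,-1,-1,2]
  r2 -= -3·r0 → [0,3,6,-7]
  r3 -= 1·r0 → [0,0,9,-4]
  r2 -= -3·r1 → [0,0,3,-1]
  r3 -= 0·r1 → [0,0,9,-4]
  r3 -= 3·r2 → [0,0,0,-1]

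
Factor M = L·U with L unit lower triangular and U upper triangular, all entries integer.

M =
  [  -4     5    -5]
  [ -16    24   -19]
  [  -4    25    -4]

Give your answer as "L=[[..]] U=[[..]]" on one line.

  r1 -= 4·r0 → [0,4,1]
  r2 -= 1·r0 → [0,20,1]
  r2 -= 5·r1 → [0,0,-4]

L=[[1,0,0],[4,1,0],[1,5,1]] U=[[-4,5,-5],[0,4,1],[0,0,-4]]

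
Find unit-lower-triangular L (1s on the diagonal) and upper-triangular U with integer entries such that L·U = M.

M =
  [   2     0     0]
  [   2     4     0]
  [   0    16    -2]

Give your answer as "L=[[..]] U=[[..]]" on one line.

  r1 -= 1·r0 → [0,4,0]
  r2 -= 0·r0 → [0,16,-2]
  r2 -= 4·r1 → [0,0,-2]

L=[[1,0,0],[1,1,0],[0,4,1]] U=[[2,0,0],[0,4,0],[0,0,-2]]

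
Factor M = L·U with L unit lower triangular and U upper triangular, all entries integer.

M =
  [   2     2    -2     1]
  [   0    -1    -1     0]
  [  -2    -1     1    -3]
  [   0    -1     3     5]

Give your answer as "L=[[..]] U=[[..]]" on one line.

  R1 -= 0·R0 → [0,-1,-1,0]
  R2 -= -1·R0 → [0,1,-1,-2]
  R3 -= 0·R0 → [0,-1,3,5]
  R2 -= -1·R1 → [0,0,-2,-2]
  R3 -= 1·R1 → [0,0,4,5]
  R3 -= -2·R2 → [0,0,0,1]

L=[[1,0,0,0],[0,1,0,0],[-1,-1,1,0],[0,1,-2,1]] U=[[2,2,-2,1],[0,-1,-1,0],[0,0,-2,-2],[0,0,0,1]]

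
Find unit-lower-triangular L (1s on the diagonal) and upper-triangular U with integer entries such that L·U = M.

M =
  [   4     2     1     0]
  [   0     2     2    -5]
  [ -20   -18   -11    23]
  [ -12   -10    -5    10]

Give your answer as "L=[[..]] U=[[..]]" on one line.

L=[[1,0,0,0],[0,1,0,0],[-5,-4,1,0],[-3,-2,1,1]] U=[[4,2,1,0],[0,2,2,-5],[0,0,2,3],[0,0,0,-3]]

  R1 -= 0·R0 → [0,2,2,-5]
  R2 -= -5·R0 → [0,-8,-6,23]
  R3 -= -3·R0 → [0,-4,-2,10]
  R2 -= -4·R1 → [0,0,2,3]
  R3 -= -2·R1 → [0,0,2,0]
  R3 -= 1·R2 → [0,0,0,-3]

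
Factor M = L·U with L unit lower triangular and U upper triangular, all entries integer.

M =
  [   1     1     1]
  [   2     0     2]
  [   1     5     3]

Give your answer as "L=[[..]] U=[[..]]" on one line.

  row1 -= 2·row0 → [0,-2,0]
  row2 -= 1·row0 → [0,4,2]
  row2 -= -2·row1 → [0,0,2]

L=[[1,0,0],[2,1,0],[1,-2,1]] U=[[1,1,1],[0,-2,0],[0,0,2]]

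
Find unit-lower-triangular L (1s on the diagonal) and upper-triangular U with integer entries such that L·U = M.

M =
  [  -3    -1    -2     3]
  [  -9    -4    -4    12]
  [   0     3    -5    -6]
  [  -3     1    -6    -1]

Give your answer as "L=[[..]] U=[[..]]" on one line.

  r1 -= 3·r0 → [0,-1,2,3]
  r2 -= 0·r0 → [0,3,-5,-6]
  r3 -= 1·r0 → [0,2,-4,-4]
  r2 -= -3·r1 → [0,0,1,3]
  r3 -= -2·r1 → [0,0,0,2]
  r3 -= 0·r2 → [0,0,0,2]

L=[[1,0,0,0],[3,1,0,0],[0,-3,1,0],[1,-2,0,1]] U=[[-3,-1,-2,3],[0,-1,2,3],[0,0,1,3],[0,0,0,2]]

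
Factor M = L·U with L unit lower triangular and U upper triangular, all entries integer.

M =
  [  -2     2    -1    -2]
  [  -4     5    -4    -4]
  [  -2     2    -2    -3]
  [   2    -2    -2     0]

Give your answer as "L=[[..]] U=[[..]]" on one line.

L=[[1,0,0,0],[2,1,0,0],[1,0,1,0],[-1,0,3,1]] U=[[-2,2,-1,-2],[0,1,-2,0],[0,0,-1,-1],[0,0,0,1]]

  r1 -= 2·r0 → [0,1,-2,0]
  r2 -= 1·r0 → [0,0,-1,-1]
  r3 -= -1·r0 → [0,0,-3,-2]
  r2 -= 0·r1 → [0,0,-1,-1]
  r3 -= 0·r1 → [0,0,-3,-2]
  r3 -= 3·r2 → [0,0,0,1]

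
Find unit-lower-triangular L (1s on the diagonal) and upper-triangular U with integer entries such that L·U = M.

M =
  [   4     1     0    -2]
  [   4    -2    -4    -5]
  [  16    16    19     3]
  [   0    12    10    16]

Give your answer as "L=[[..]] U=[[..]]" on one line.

L=[[1,0,0,0],[1,1,0,0],[4,-4,1,0],[0,-4,-2,1]] U=[[4,1,0,-2],[0,-3,-4,-3],[0,0,3,-1],[0,0,0,2]]

  R1 -= 1·R0 → [0,-3,-4,-3]
  R2 -= 4·R0 → [0,12,19,11]
  R3 -= 0·R0 → [0,12,10,16]
  R2 -= -4·R1 → [0,0,3,-1]
  R3 -= -4·R1 → [0,0,-6,4]
  R3 -= -2·R2 → [0,0,0,2]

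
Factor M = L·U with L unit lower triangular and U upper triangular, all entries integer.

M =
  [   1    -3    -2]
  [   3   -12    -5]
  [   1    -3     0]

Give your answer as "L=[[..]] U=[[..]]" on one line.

  r1 -= 3·r0 → [0,-3,1]
  r2 -= 1·r0 → [0,0,2]
  r2 -= 0·r1 → [0,0,2]

L=[[1,0,0],[3,1,0],[1,0,1]] U=[[1,-3,-2],[0,-3,1],[0,0,2]]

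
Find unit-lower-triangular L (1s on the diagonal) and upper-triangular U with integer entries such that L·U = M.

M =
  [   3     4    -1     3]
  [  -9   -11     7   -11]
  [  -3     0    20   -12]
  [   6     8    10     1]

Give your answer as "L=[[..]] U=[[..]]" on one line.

L=[[1,0,0,0],[-3,1,0,0],[-1,4,1,0],[2,0,4,1]] U=[[3,4,-1,3],[0,1,4,-2],[0,0,3,-1],[0,0,0,-1]]

  r1 -= -3·r0 → [0,1,4,-2]
  r2 -= -1·r0 → [0,4,19,-9]
  r3 -= 2·r0 → [0,0,12,-5]
  r2 -= 4·r1 → [0,0,3,-1]
  r3 -= 0·r1 → [0,0,12,-5]
  r3 -= 4·r2 → [0,0,0,-1]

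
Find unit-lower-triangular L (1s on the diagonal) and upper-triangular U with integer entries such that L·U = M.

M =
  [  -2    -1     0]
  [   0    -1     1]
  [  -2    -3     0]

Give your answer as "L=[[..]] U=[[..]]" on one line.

  R1 -= 0·R0 → [0,-1,1]
  R2 -= 1·R0 → [0,-2,0]
  R2 -= 2·R1 → [0,0,-2]

L=[[1,0,0],[0,1,0],[1,2,1]] U=[[-2,-1,0],[0,-1,1],[0,0,-2]]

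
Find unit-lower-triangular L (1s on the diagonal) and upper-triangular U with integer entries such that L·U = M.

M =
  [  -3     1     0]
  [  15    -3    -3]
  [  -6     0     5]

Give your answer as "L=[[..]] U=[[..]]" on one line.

L=[[1,0,0],[-5,1,0],[2,-1,1]] U=[[-3,1,0],[0,2,-3],[0,0,2]]

  r1 -= -5·r0 → [0,2,-3]
  r2 -= 2·r0 → [0,-2,5]
  r2 -= -1·r1 → [0,0,2]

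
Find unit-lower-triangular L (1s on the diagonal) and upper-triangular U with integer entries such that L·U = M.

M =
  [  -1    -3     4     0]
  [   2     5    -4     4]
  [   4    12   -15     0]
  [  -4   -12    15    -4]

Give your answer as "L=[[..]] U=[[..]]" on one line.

  row1 -= -2·row0 → [0,-1,4,4]
  row2 -= -4·row0 → [0,0,1,0]
  row3 -= 4·row0 → [0,0,-1,-4]
  row2 -= 0·row1 → [0,0,1,0]
  row3 -= 0·row1 → [0,0,-1,-4]
  row3 -= -1·row2 → [0,0,0,-4]

L=[[1,0,0,0],[-2,1,0,0],[-4,0,1,0],[4,0,-1,1]] U=[[-1,-3,4,0],[0,-1,4,4],[0,0,1,0],[0,0,0,-4]]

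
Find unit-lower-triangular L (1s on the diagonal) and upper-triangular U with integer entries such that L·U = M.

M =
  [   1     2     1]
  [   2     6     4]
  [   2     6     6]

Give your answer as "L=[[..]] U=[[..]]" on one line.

L=[[1,0,0],[2,1,0],[2,1,1]] U=[[1,2,1],[0,2,2],[0,0,2]]

  r1 -= 2·r0 → [0,2,2]
  r2 -= 2·r0 → [0,2,4]
  r2 -= 1·r1 → [0,0,2]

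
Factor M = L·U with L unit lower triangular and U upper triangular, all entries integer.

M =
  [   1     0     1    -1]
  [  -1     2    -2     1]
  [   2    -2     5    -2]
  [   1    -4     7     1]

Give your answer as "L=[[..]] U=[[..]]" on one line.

L=[[1,0,0,0],[-1,1,0,0],[2,-1,1,0],[1,-2,2,1]] U=[[1,0,1,-1],[0,2,-1,0],[0,0,2,0],[0,0,0,2]]

  R1 -= -1·R0 → [0,2,-1,0]
  R2 -= 2·R0 → [0,-2,3,0]
  R3 -= 1·R0 → [0,-4,6,2]
  R2 -= -1·R1 → [0,0,2,0]
  R3 -= -2·R1 → [0,0,4,2]
  R3 -= 2·R2 → [0,0,0,2]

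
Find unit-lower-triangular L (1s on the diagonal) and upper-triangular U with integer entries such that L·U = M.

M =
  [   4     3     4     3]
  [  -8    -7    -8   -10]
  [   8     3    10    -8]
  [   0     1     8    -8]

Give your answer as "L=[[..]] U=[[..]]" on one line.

  r1 -= -2·r0 → [0,-1,0,-4]
  r2 -= 2·r0 → [0,-3,2,-14]
  r3 -= 0·r0 → [0,1,8,-8]
  r2 -= 3·r1 → [0,0,2,-2]
  r3 -= -1·r1 → [0,0,8,-12]
  r3 -= 4·r2 → [0,0,0,-4]

L=[[1,0,0,0],[-2,1,0,0],[2,3,1,0],[0,-1,4,1]] U=[[4,3,4,3],[0,-1,0,-4],[0,0,2,-2],[0,0,0,-4]]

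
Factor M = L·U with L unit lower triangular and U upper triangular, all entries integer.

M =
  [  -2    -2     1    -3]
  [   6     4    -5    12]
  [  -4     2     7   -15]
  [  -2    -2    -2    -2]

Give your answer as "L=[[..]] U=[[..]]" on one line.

  R1 -= -3·R0 → [0,-2,-2,3]
  R2 -= 2·R0 → [0,6,5,-9]
  R3 -= 1·R0 → [0,0,-3,1]
  R2 -= -3·R1 → [0,0,-1,0]
  R3 -= 0·R1 → [0,0,-3,1]
  R3 -= 3·R2 → [0,0,0,1]

L=[[1,0,0,0],[-3,1,0,0],[2,-3,1,0],[1,0,3,1]] U=[[-2,-2,1,-3],[0,-2,-2,3],[0,0,-1,0],[0,0,0,1]]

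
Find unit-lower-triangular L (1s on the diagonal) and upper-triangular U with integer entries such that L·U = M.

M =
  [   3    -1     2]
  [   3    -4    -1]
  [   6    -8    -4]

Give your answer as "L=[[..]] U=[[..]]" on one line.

L=[[1,0,0],[1,1,0],[2,2,1]] U=[[3,-1,2],[0,-3,-3],[0,0,-2]]

  row1 -= 1·row0 → [0,-3,-3]
  row2 -= 2·row0 → [0,-6,-8]
  row2 -= 2·row1 → [0,0,-2]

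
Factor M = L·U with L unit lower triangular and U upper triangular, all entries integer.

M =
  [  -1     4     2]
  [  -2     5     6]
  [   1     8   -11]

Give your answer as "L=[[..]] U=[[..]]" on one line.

L=[[1,0,0],[2,1,0],[-1,-4,1]] U=[[-1,4,2],[0,-3,2],[0,0,-1]]

  R1 -= 2·R0 → [0,-3,2]
  R2 -= -1·R0 → [0,12,-9]
  R2 -= -4·R1 → [0,0,-1]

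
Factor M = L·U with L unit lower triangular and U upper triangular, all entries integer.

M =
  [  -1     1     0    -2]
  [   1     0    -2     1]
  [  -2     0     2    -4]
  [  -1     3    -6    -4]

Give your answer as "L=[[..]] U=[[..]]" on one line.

  r1 -= -1·r0 → [0,1,-2,-1]
  r2 -= 2·r0 → [0,-2,2,0]
  r3 -= 1·r0 → [0,2,-6,-2]
  r2 -= -2·r1 → [0,0,-2,-2]
  r3 -= 2·r1 → [0,0,-2,0]
  r3 -= 1·r2 → [0,0,0,2]

L=[[1,0,0,0],[-1,1,0,0],[2,-2,1,0],[1,2,1,1]] U=[[-1,1,0,-2],[0,1,-2,-1],[0,0,-2,-2],[0,0,0,2]]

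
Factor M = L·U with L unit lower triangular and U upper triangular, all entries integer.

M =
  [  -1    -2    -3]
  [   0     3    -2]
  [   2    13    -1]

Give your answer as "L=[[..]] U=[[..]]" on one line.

  R1 -= 0·R0 → [0,3,-2]
  R2 -= -2·R0 → [0,9,-7]
  R2 -= 3·R1 → [0,0,-1]

L=[[1,0,0],[0,1,0],[-2,3,1]] U=[[-1,-2,-3],[0,3,-2],[0,0,-1]]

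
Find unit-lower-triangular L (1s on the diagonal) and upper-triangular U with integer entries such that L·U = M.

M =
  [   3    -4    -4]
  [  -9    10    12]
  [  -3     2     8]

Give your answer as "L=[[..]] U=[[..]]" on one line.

  r1 -= -3·r0 → [0,-2,0]
  r2 -= -1·r0 → [0,-2,4]
  r2 -= 1·r1 → [0,0,4]

L=[[1,0,0],[-3,1,0],[-1,1,1]] U=[[3,-4,-4],[0,-2,0],[0,0,4]]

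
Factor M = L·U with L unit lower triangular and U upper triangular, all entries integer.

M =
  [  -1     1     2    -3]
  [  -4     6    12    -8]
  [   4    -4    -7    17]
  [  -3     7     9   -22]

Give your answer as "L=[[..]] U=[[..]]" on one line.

L=[[1,0,0,0],[4,1,0,0],[-4,0,1,0],[3,2,-5,1]] U=[[-1,1,2,-3],[0,2,4,4],[0,0,1,5],[0,0,0,4]]

  row1 -= 4·row0 → [0,2,4,4]
  row2 -= -4·row0 → [0,0,1,5]
  row3 -= 3·row0 → [0,4,3,-13]
  row2 -= 0·row1 → [0,0,1,5]
  row3 -= 2·row1 → [0,0,-5,-21]
  row3 -= -5·row2 → [0,0,0,4]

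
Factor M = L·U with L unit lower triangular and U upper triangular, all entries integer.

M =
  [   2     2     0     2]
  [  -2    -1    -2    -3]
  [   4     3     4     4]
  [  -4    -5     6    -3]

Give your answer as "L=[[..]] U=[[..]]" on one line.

  row1 -= -1·row0 → [0,1,-2,-1]
  row2 -= 2·row0 → [0,-1,4,0]
  row3 -= -2·row0 → [0,-1,6,1]
  row2 -= -1·row1 → [0,0,2,-1]
  row3 -= -1·row1 → [0,0,4,0]
  row3 -= 2·row2 → [0,0,0,2]

L=[[1,0,0,0],[-1,1,0,0],[2,-1,1,0],[-2,-1,2,1]] U=[[2,2,0,2],[0,1,-2,-1],[0,0,2,-1],[0,0,0,2]]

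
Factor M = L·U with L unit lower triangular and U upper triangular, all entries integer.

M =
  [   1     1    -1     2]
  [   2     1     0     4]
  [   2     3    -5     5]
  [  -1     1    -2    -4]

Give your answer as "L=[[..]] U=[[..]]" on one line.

  row1 -= 2·row0 → [0,-1,2,0]
  row2 -= 2·row0 → [0,1,-3,1]
  row3 -= -1·row0 → [0,2,-3,-2]
  row2 -= -1·row1 → [0,0,-1,1]
  row3 -= -2·row1 → [0,0,1,-2]
  row3 -= -1·row2 → [0,0,0,-1]

L=[[1,0,0,0],[2,1,0,0],[2,-1,1,0],[-1,-2,-1,1]] U=[[1,1,-1,2],[0,-1,2,0],[0,0,-1,1],[0,0,0,-1]]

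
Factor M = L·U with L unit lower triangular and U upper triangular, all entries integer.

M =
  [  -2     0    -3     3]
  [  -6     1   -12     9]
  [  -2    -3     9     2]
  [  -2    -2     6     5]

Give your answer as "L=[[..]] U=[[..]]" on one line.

L=[[1,0,0,0],[3,1,0,0],[1,-3,1,0],[1,-2,1,1]] U=[[-2,0,-3,3],[0,1,-3,0],[0,0,3,-1],[0,0,0,3]]

  R1 -= 3·R0 → [0,1,-3,0]
  R2 -= 1·R0 → [0,-3,12,-1]
  R3 -= 1·R0 → [0,-2,9,2]
  R2 -= -3·R1 → [0,0,3,-1]
  R3 -= -2·R1 → [0,0,3,2]
  R3 -= 1·R2 → [0,0,0,3]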